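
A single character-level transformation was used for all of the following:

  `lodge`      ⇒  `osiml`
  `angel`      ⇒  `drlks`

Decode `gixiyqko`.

describe

In lodge: l→o is +3, o→s is +4, d→i is +5, g→m is +6 — the shift increases by 1 each position. Letter i (0-indexed) is shifted by i+3, so successive shifts are 3, 4, 5, ….
Undoing it on gixiyqko: g−3=d, i−4=e, x−5=s, i−6=c, y−7=r, q−8=i, k−9=b, o−10=e.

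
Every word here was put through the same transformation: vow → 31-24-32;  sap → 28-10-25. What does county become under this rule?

12-24-30-23-29-34

v is letter #22 and maps to 31: an offset of 9. Letters become their 1-based position plus 9 (so a→10, b→11, …).
On county: c=3→12, o=15→24, u=21→30, n=14→23, t=20→29, y=25→34.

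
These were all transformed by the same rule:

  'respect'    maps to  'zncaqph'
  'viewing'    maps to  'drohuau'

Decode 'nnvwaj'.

fellow

The shift increases by 1 at each position, starting from +8: 8, 9, 10, ….
Undoing it on nnvwaj: n−8=f, n−9=e, v−10=l, w−11=l, a−12=o, j−13=w.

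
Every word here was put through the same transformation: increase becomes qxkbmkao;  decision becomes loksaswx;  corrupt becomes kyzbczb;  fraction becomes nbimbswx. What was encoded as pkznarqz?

Shifts by position in increase: pos 0: i→q (+8), pos 1: n→x (+10), pos 2: c→k (+8), pos 3: r→b (+10) — repeating every 2. It's a Vigenère-style cipher with numeric key [8,10]: position i shifts by key[i mod 2].
Reversing it on pkznarqz: p−8=h, k−10=a, z−8=r, n−10=d, a−8=s, r−10=h, q−8=i, z−10=p.

hardship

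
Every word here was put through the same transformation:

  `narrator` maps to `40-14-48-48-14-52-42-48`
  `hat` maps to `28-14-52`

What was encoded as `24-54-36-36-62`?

fully

n(#14)→40 and a(#1)→14: differences scale by 2, so n = 2·pos + 12. Each letter becomes 2×(its alphabet position, a=1..z=26) + 12.
Decoding 24-54-36-36-62: 24→(24−12)÷2=6=f, 54→(54−12)÷2=21=u, 36→(36−12)÷2=12=l, 36→(36−12)÷2=12=l, 62→(62−12)÷2=25=y.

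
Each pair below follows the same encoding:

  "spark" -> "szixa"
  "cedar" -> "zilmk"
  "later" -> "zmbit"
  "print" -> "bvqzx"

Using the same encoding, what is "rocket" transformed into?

bmskwz

The output letters match the input read backwards, each shifted +8: spark reversed is kraps. The word is reversed, then every letter is shifted forward by 8.
On rocket: reverse → tekcor; then shift: t+8=b, e+8=m, k+8=s, c+8=k, o+8=w, r+8=z.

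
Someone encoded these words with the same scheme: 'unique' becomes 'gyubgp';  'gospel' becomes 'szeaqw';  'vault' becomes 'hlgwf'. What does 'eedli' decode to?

Shifts by position in unique: pos 0: u→g (+12), pos 1: n→y (+11), pos 2: i→u (+12), pos 3: q→b (+11) — repeating every 2. A repeating key of period 2 is used — shifts +12, +11 over and over.
Decoding eedli: e−12=s, e−11=t, d−12=r, l−11=a, i−12=w.

straw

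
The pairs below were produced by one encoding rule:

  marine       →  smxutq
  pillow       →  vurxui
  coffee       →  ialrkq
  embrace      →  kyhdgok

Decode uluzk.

ozone

The shifts repeat in a cycle of length 2: positions 0,1,… shift by +6, +12, then the pattern repeats.
Decoding uluzk: u−6=o, l−12=z, u−6=o, z−12=n, k−6=e.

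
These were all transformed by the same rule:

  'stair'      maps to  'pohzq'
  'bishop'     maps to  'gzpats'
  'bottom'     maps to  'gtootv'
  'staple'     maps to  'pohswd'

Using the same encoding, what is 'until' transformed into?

s(18)→p(15) and t(19)→o(14) fit y≡25x+7 (mod 26); the inverse of 25 mod 26 is 25. Each letter's alphabet position (a=0..z=25) is mapped through 25·x+7 mod 26 — an affine cipher.
For until: u(20)→25·20+7≡13=n; n(13)→25·13+7≡20=u; t(19)→25·19+7≡14=o; i(8)→25·8+7≡25=z; l(11)→25·11+7≡22=w (all mod 26).

nuozw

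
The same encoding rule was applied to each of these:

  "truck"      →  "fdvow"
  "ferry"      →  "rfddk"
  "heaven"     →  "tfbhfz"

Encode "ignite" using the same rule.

jszjff

The shift depends on letter class: consonant t→f is +12, but vowel u→v is +1. Vowels shift forward by 1 and consonants shift forward by 12.
Applying it to ignite: i(vowel)+1=j, g(cons)+12=s, n(cons)+12=z, i(vowel)+1=j, t(cons)+12=f, e(vowel)+1=f.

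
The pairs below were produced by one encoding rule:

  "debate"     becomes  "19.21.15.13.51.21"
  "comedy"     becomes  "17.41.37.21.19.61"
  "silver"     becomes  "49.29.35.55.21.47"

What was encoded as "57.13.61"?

way

d(#4)→19 and e(#5)→21: differences scale by 2, so n = 2·pos + 11. The formula is n = 2×(alphabet index, a=1) + 11.
Decoding 57.13.61: 57→(57−11)÷2=23=w, 13→(13−11)÷2=1=a, 61→(61−11)÷2=25=y.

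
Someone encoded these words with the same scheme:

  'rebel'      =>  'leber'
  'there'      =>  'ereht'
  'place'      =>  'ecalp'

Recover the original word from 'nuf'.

The output letters match the input read backwards: rebel reversed is leber. The word is simply reversed.
Undoing it on nuf: then reverse → fun.

fun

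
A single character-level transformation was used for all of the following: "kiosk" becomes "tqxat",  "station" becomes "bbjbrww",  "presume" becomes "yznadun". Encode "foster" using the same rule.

owbbnz

Shifts by position in kiosk: pos 0: k→t (+9), pos 1: i→q (+8), pos 2: o→x (+9), pos 3: s→a (+8) — repeating every 2. A repeating key of period 2 is used — shifts +9, +8 over and over.
For foster: f+9=o, o+8=w, s+9=b, t+8=b, e+9=n, r+8=z.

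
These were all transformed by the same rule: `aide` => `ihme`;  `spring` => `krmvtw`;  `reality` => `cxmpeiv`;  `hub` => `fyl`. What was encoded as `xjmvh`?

Read the word backwards and shift each letter +4.
Decoding xjmvh: shift back: x−4=t, j−4=f, m−4=i, v−4=r, h−4=d → tfird; then reverse → drift.

drift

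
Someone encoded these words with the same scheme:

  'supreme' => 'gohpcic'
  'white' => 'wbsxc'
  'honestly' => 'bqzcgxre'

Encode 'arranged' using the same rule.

mppmzkcl

s(18)→g(6) and u(20)→o(14) fit y≡17x+12 (mod 26); the inverse of 17 mod 26 is 23. This is an affine cipher: with a=0,…,z=25, each position x becomes (17x+12) mod 26.
For arranged: a(0)→17·0+12≡12=m; r(17)→17·17+12≡15=p; r(17)→17·17+12≡15=p; a(0)→17·0+12≡12=m; n(13)→17·13+12≡25=z; g(6)→17·6+12≡10=k; e(4)→17·4+12≡2=c; d(3)→17·3+12≡11=l (all mod 26).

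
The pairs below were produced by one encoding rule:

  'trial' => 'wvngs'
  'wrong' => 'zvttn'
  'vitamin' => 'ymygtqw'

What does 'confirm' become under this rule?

Each letter shifts forward by (position + 3), i.e. 3, 4, 5, … — the shift grows by one for each successive letter.
For confirm: c+3=f, o+4=s, n+5=s, f+6=l, i+7=p, r+8=z, m+9=v.

fsslpzv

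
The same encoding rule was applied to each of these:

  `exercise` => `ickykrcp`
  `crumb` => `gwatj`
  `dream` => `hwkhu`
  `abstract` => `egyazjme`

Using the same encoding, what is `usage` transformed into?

yxgnm

In exercise: e→i is +4, x→c is +5, e→k is +6, r→y is +7 — the shift increases by 1 each position. The shift increases by 1 at each position, starting from +4: 4, 5, 6, ….
Applying it to usage: u+4=y, s+5=x, a+6=g, g+7=n, e+8=m.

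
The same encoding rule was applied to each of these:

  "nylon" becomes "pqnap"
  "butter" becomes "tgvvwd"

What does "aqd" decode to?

The output letters match the input read backwards, each shifted +2: nylon reversed is nolyn. Two steps: reverse the string, then apply a Caesar shift of +2.
Decoding aqd: shift back: a−2=y, q−2=o, d−2=b → yob; then reverse → boy.

boy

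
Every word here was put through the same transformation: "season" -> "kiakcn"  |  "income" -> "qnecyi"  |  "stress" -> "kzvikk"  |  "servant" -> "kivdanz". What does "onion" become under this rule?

cnqcn

s(18)→k(10) and e(4)→i(8) fit y≡15x+0 (mod 26); the inverse of 15 mod 26 is 7. Treating letters as 0–25, the rule is x ↦ 15x + 0 (mod 26).
For onion: o(14)→15·14+0≡2=c; n(13)→15·13+0≡13=n; i(8)→15·8+0≡16=q; o(14)→15·14+0≡2=c; n(13)→15·13+0≡13=n (all mod 26).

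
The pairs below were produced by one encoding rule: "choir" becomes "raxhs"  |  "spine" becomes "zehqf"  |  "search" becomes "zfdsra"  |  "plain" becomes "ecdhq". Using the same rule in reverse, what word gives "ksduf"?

c(2)→r(17) and h(7)→a(0) fit y≡7x+3 (mod 26); the inverse of 7 mod 26 is 15. Each letter's alphabet position (a=0..z=25) is mapped through 7·x+3 mod 26 — an affine cipher.
Undoing it on ksduf: k(10)→15·(10−3)≡1=b; s(18)→15·(18−3)≡17=r; d(3)→15·(3−3)≡0=a; u(20)→15·(20−3)≡21=v; f(5)→15·(5−3)≡4=e (all mod 26).

brave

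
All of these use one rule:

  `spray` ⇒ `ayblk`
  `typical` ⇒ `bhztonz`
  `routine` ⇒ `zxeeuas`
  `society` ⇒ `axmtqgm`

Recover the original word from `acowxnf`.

stellar

In spray: s→a is +8, p→y is +9, r→b is +10, a→l is +11 — the shift increases by 1 each position. The shift increases by 1 at each position, starting from +8: 8, 9, 10, ….
Undoing it on acowxnf: a−8=s, c−9=t, o−10=e, w−11=l, x−12=l, n−13=a, f−14=r.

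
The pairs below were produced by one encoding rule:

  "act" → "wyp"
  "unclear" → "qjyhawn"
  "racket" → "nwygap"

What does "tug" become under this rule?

Compare letters: a→w is +22, c→y is +22, t→p is +22 — a constant shift. It's a constant shift of +22 (ROT22).
For tug: t+22=p, u+22=q, g+22=c.

pqc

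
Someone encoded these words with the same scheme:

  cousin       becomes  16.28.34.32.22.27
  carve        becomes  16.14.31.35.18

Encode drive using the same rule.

c is letter #3 and maps to 16: an offset of 13. The number is (letter's place in the alphabet, a=1) + 13.
For drive: d=4→17, r=18→31, i=9→22, v=22→35, e=5→18.

17.31.22.35.18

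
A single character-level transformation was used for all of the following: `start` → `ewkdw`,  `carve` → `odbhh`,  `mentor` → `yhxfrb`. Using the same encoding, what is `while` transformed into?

Shifts by position in start: pos 0: s→e (+12), pos 1: t→w (+3), pos 2: a→k (+10), pos 3: r→d (+12), pos 4: t→w (+3) — repeating every 3. The shifts repeat in a cycle of length 3: positions 0,1,… shift by +12, +3, +10, then the pattern repeats.
On while: w+12=i, h+3=k, i+10=s, l+12=x, e+3=h.

iksxh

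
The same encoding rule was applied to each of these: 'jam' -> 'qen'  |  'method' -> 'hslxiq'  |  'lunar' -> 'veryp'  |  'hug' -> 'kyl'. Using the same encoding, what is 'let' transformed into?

xip

The output letters match the input read backwards, each shifted +4: jam reversed is maj. The word is reversed, then every letter is shifted forward by 4.
On let: reverse → tel; then shift: t+4=x, e+4=i, l+4=p.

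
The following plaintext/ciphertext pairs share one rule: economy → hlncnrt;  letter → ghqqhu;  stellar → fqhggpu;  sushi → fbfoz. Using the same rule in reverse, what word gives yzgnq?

pilot

e(4)→h(7) and c(2)→l(11) fit y≡11x+15 (mod 26); the inverse of 11 mod 26 is 19. Each letter's alphabet position (a=0..z=25) is mapped through 11·x+15 mod 26 — an affine cipher.
Reversing it on yzgnq: y(24)→19·(24−15)≡15=p; z(25)→19·(25−15)≡8=i; g(6)→19·(6−15)≡11=l; n(13)→19·(13−15)≡14=o; q(16)→19·(16−15)≡19=t (all mod 26).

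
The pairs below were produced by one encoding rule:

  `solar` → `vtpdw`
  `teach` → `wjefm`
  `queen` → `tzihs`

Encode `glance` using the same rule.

jqeqhi

It's a Vigenère-style cipher with numeric key [3,5,4]: position i shifts by key[i mod 3].
Applying it to glance: g+3=j, l+5=q, a+4=e, n+3=q, c+5=h, e+4=i.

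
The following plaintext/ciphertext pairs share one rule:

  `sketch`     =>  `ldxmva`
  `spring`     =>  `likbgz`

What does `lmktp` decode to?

Compare letters: s→l is +19, k→d is +19, e→x is +19 — a constant shift. Every letter moves 19 places later in the alphabet, wrapping around z→a.
Decoding lmktp: l−19=s, m−19=t, k−19=r, t−19=a, p−19=w.

straw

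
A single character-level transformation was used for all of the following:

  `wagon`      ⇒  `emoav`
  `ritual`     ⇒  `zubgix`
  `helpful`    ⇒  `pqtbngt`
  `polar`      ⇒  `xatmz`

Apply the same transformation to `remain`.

zqumqz

Shifts by position in wagon: pos 0: w→e (+8), pos 1: a→m (+12), pos 2: g→o (+8), pos 3: o→a (+12) — repeating every 2. It's a Vigenère-style cipher with numeric key [8,12]: position i shifts by key[i mod 2].
For remain: r+8=z, e+12=q, m+8=u, a+12=m, i+8=q, n+12=z.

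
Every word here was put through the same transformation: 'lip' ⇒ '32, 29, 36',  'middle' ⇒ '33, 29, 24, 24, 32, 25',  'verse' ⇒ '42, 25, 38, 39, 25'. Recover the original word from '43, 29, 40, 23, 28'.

witch

Each letter is replaced by its alphabet position (a=1..z=26) + 20.
Undoing it on 43, 29, 40, 23, 28: 43→(43−20)÷1=23=w, 29→(29−20)÷1=9=i, 40→(40−20)÷1=20=t, 23→(23−20)÷1=3=c, 28→(28−20)÷1=8=h.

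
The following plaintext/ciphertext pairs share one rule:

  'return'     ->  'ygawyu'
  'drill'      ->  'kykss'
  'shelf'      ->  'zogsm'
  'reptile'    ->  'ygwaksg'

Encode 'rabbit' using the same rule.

yciika

The shift depends on letter class: consonant r→y is +7, but vowel e→g is +2. The rule splits by letter class: vowels +2, consonants +7.
For rabbit: r(cons)+7=y, a(vowel)+2=c, b(cons)+7=i, b(cons)+7=i, i(vowel)+2=k, t(cons)+7=a.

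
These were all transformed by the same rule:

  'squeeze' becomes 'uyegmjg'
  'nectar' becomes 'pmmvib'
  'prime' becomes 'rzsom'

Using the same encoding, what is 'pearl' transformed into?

rmktt

A repeating key of period 3 is used — shifts +2, +8, +10 over and over.
For pearl: p+2=r, e+8=m, a+10=k, r+2=t, l+8=t.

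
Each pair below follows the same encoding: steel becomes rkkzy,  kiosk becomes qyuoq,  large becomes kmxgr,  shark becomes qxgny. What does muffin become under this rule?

tollas

Two steps: reverse the string, then apply a Caesar shift of +6.
On muffin: reverse → niffum; then shift: n+6=t, i+6=o, f+6=l, f+6=l, u+6=a, m+6=s.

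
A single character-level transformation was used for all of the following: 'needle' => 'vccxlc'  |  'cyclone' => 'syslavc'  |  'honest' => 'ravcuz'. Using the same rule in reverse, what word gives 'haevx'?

found

This is an affine cipher: with a=0,…,z=25, each position x becomes (5x+8) mod 26.
Undoing it on haevx: h(7)→21·(7−8)≡5=f; a(0)→21·(0−8)≡14=o; e(4)→21·(4−8)≡20=u; v(21)→21·(21−8)≡13=n; x(23)→21·(23−8)≡3=d (all mod 26).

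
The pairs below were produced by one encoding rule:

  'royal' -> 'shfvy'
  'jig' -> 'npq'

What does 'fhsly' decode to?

relay

The output letters match the input read backwards, each shifted +7: royal reversed is layor. The word is reversed, then every letter is shifted forward by 7.
Reversing it on fhsly: shift back: f−7=y, h−7=a, s−7=l, l−7=e, y−7=r → yaler; then reverse → relay.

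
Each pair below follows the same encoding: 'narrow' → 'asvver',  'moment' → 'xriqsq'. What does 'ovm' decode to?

The output letters match the input read backwards, each shifted +4: narrow reversed is worran. The word is reversed, then every letter is shifted forward by 4.
Reversing it on ovm: shift back: o−4=k, v−4=r, m−4=i → kri; then reverse → irk.

irk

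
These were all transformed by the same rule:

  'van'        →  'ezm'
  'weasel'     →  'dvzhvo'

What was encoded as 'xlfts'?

cough

This is the alphabet-reversal cipher (Atbash): a becomes z, b becomes y, etc.
Undoing it on xlfts: x↔c, l↔o, f↔u, t↔g, s↔h.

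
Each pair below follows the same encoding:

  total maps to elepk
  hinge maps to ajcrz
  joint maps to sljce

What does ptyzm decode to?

amber

This is an affine cipher: with a=0,…,z=25, each position x becomes (9x+15) mod 26.
Decoding ptyzm: p(15)→3·(15−15)≡0=a; t(19)→3·(19−15)≡12=m; y(24)→3·(24−15)≡1=b; z(25)→3·(25−15)≡4=e; m(12)→3·(12−15)≡17=r (all mod 26).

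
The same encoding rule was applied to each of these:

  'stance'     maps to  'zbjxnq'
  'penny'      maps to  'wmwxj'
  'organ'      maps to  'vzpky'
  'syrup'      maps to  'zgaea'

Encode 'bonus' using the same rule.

iwwed

In stance: s→z is +7, t→b is +8, a→j is +9, n→x is +10 — the shift increases by 1 each position. Letter i (0-indexed) is shifted by i+7, so successive shifts are 7, 8, 9, ….
For bonus: b+7=i, o+8=w, n+9=w, u+10=e, s+11=d.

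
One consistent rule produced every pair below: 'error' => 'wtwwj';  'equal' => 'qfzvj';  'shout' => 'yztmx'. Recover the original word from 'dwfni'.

The output letters match the input read backwards, each shifted +5: error reversed is rorre. The word is reversed, then every letter is shifted forward by 5.
Reversing it on dwfni: shift back: d−5=y, w−5=r, f−5=a, n−5=i, i−5=d → yraid; then reverse → diary.

diary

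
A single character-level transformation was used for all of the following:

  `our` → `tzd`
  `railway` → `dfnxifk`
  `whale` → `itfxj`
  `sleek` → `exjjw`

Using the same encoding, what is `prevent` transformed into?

bdjhjzf

The shift depends on letter class: consonant r→d is +12, but vowel o→t is +5. Two shifts are in play — +5 for a/e/i/o/u, +12 for every other letter.
Applying it to prevent: p(cons)+12=b, r(cons)+12=d, e(vowel)+5=j, v(cons)+12=h, e(vowel)+5=j, n(cons)+12=z, t(cons)+12=f.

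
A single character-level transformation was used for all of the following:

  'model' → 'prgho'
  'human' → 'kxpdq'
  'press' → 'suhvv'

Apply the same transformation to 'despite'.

ghvslwh

Every letter moves 3 places later in the alphabet, wrapping around z→a.
Applying it to despite: d+3=g, e+3=h, s+3=v, p+3=s, i+3=l, t+3=w, e+3=h.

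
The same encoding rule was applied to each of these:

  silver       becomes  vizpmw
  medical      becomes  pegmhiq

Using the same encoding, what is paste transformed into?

The output letters match the input read backwards, each shifted +4: silver reversed is revlis. Read the word backwards and shift each letter +4.
On paste: reverse → etsap; then shift: e+4=i, t+4=x, s+4=w, a+4=e, p+4=t.

ixwet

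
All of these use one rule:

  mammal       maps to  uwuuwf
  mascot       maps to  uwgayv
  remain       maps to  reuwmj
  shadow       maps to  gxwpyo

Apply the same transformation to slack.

gfwaq

Treating letters as 0–25, the rule is x ↦ 15x + 22 (mod 26).
On slack: s(18)→15·18+22≡6=g; l(11)→15·11+22≡5=f; a(0)→15·0+22≡22=w; c(2)→15·2+22≡0=a; k(10)→15·10+22≡16=q (all mod 26).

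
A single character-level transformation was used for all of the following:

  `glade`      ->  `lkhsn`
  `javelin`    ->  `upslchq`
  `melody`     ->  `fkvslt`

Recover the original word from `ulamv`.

often

The output letters match the input read backwards, each shifted +7: glade reversed is edalg. The word is reversed, then every letter is shifted forward by 7.
Undoing it on ulamv: shift back: u−7=n, l−7=e, a−7=t, m−7=f, v−7=o → netfo; then reverse → often.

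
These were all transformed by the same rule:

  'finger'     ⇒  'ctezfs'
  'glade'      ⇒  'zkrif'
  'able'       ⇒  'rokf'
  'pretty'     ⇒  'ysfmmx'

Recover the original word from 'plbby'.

Treating letters as 0–25, the rule is x ↦ 23x + 17 (mod 26).
Decoding plbby: p(15)→17·(15−17)≡18=s; l(11)→17·(11−17)≡2=c; b(1)→17·(1−17)≡14=o; b(1)→17·(1−17)≡14=o; y(24)→17·(24−17)≡15=p (all mod 26).

scoop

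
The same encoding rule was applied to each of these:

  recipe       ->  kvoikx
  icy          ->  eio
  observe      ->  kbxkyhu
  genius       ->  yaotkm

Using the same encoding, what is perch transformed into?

nixkv

The output letters match the input read backwards, each shifted +6: recipe reversed is epicer. The word is reversed, then every letter is shifted forward by 6.
Applying it to perch: reverse → hcrep; then shift: h+6=n, c+6=i, r+6=x, e+6=k, p+6=v.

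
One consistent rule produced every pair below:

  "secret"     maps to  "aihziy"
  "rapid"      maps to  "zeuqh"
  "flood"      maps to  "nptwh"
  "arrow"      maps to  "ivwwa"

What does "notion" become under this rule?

vsyqss

A repeating key of period 3 is used — shifts +8, +4, +5 over and over.
Applying it to notion: n+8=v, o+4=s, t+5=y, i+8=q, o+4=s, n+5=s.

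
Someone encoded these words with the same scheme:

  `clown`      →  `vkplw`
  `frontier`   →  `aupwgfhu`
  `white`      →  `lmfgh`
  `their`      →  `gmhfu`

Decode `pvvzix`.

occupy

c(2)→v(21) and l(11)→k(10) fit y≡19x+9 (mod 26); the inverse of 19 mod 26 is 11. Treating letters as 0–25, the rule is x ↦ 19x + 9 (mod 26).
Undoing it on pvvzix: p(15)→11·(15−9)≡14=o; v(21)→11·(21−9)≡2=c; v(21)→11·(21−9)≡2=c; z(25)→11·(25−9)≡20=u; i(8)→11·(8−9)≡15=p; x(23)→11·(23−9)≡24=y (all mod 26).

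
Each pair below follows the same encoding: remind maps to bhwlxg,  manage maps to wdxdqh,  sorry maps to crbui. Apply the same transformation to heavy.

The shifts repeat in a cycle of length 2: positions 0,1,… shift by +10, +3, then the pattern repeats.
On heavy: h+10=r, e+3=h, a+10=k, v+3=y, y+10=i.

rhkyi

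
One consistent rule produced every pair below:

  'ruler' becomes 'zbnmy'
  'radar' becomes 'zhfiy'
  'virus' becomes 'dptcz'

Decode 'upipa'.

might

It's a Vigenère-style cipher with numeric key [8,7,2]: position i shifts by key[i mod 3].
Undoing it on upipa: u−8=m, p−7=i, i−2=g, p−8=h, a−7=t.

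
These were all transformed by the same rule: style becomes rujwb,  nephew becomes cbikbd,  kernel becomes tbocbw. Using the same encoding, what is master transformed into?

Treating letters as 0–25, the rule is x ↦ 3x + 15 (mod 26).
Applying it to master: m(12)→3·12+15≡25=z; a(0)→3·0+15≡15=p; s(18)→3·18+15≡17=r; t(19)→3·19+15≡20=u; e(4)→3·4+15≡1=b; r(17)→3·17+15≡14=o (all mod 26).

zprubo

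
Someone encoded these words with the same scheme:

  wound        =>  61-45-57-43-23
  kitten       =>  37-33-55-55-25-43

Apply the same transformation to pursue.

w(#23)→61 and o(#15)→45: differences scale by 2, so n = 2·pos + 15. With a=1..z=26, the number is 2·pos + 15.
For pursue: p=16→47, u=21→57, r=18→51, s=19→53, u=21→57, e=5→25.

47-57-51-53-57-25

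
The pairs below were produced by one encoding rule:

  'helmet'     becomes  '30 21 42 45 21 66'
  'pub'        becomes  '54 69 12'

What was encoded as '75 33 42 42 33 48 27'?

willing

h(#8)→30 and e(#5)→21: differences scale by 3, so n = 3·pos + 6. The formula is n = 3×(alphabet index, a=1) + 6.
Reversing it on 75 33 42 42 33 48 27: 75→(75−6)÷3=23=w, 33→(33−6)÷3=9=i, 42→(42−6)÷3=12=l, 42→(42−6)÷3=12=l, 33→(33−6)÷3=9=i, 48→(48−6)÷3=14=n, 27→(27−6)÷3=7=g.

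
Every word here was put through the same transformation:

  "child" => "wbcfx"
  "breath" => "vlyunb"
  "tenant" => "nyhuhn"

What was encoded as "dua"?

Compare letters: c→w is +20, h→b is +20, i→c is +20 — a constant shift. It's a constant shift of +20 (ROT20).
Decoding dua: d−20=j, u−20=a, a−20=g.

jag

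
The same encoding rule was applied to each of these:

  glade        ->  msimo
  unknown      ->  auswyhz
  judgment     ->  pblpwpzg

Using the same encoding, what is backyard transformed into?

hhktildq

In glade: g→m is +6, l→s is +7, a→i is +8, d→m is +9 — the shift increases by 1 each position. The shift increases by 1 at each position, starting from +6: 6, 7, 8, ….
On backyard: b+6=h, a+7=h, c+8=k, k+9=t, y+10=i, a+11=l, r+12=d, d+13=q.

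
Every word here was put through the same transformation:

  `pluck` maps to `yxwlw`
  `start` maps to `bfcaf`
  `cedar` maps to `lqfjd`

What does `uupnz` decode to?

linen

Shifts by position in pluck: pos 0: p→y (+9), pos 1: l→x (+12), pos 2: u→w (+2), pos 3: c→l (+9), pos 4: k→w (+12) — repeating every 3. The shifts repeat in a cycle of length 3: positions 0,1,… shift by +9, +12, +2, then the pattern repeats.
Reversing it on uupnz: u−9=l, u−12=i, p−2=n, n−9=e, z−12=n.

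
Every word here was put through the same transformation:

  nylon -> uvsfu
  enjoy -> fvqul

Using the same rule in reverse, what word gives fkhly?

Read the word backwards and shift each letter +7.
Reversing it on fkhly: shift back: f−7=y, k−7=d, h−7=a, l−7=e, y−7=r → ydaer; then reverse → ready.

ready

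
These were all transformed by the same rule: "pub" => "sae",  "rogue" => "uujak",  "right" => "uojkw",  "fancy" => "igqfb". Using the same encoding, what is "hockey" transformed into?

kufnkb

The shift depends on letter class: consonant p→s is +3, but vowel u→a is +6. Vowels shift forward by 6 and consonants shift forward by 3.
On hockey: h(cons)+3=k, o(vowel)+6=u, c(cons)+3=f, k(cons)+3=n, e(vowel)+6=k, y(cons)+3=b.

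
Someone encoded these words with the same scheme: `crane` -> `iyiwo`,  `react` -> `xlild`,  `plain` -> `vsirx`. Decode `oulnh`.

index

Each letter shifts forward by (position + 6), i.e. 6, 7, 8, … — the shift grows by one for each successive letter.
Decoding oulnh: o−6=i, u−7=n, l−8=d, n−9=e, h−10=x.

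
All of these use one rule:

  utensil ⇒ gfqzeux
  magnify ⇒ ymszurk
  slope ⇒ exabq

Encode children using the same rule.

Compare letters: u→g is +12, t→f is +12, e→q is +12 — a constant shift. Each letter is shifted forward by 12 in the alphabet (a Caesar shift of +12).
For children: c+12=o, h+12=t, i+12=u, l+12=x, d+12=p, r+12=d, e+12=q, n+12=z.

otuxpdqz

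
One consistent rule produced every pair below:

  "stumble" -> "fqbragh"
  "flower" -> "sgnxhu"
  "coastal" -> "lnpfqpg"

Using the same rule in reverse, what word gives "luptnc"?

s(18)→f(5) and t(19)→q(16) fit y≡11x+15 (mod 26); the inverse of 11 mod 26 is 19. Each letter's alphabet position (a=0..z=25) is mapped through 11·x+15 mod 26 — an affine cipher.
Decoding luptnc: l(11)→19·(11−15)≡2=c; u(20)→19·(20−15)≡17=r; p(15)→19·(15−15)≡0=a; t(19)→19·(19−15)≡24=y; n(13)→19·(13−15)≡14=o; c(2)→19·(2−15)≡13=n (all mod 26).

crayon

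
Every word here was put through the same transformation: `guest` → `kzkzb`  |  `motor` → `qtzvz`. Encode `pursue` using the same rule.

tzxzcn

In guest: g→k is +4, u→z is +5, e→k is +6, s→z is +7 — the shift increases by 1 each position. Each letter shifts forward by (position + 4), i.e. 4, 5, 6, … — the shift grows by one for each successive letter.
On pursue: p+4=t, u+5=z, r+6=x, s+7=z, u+8=c, e+9=n.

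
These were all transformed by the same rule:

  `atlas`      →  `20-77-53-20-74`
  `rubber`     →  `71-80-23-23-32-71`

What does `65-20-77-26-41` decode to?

a(#1)→20 and t(#20)→77: differences scale by 3, so n = 3·pos + 17. Each letter becomes 3×(its alphabet position, a=1..z=26) + 17.
Undoing it on 65-20-77-26-41: 65→(65−17)÷3=16=p, 20→(20−17)÷3=1=a, 77→(77−17)÷3=20=t, 26→(26−17)÷3=3=c, 41→(41−17)÷3=8=h.

patch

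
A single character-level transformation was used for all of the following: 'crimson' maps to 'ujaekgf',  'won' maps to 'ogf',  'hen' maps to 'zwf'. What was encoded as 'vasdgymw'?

Compare letters: c→u is +18, r→j is +18, i→a is +18 — a constant shift. Each letter is shifted forward by 18 in the alphabet (a Caesar shift of +18).
Undoing it on vasdgymw: v−18=d, a−18=i, s−18=a, d−18=l, g−18=o, y−18=g, m−18=u, w−18=e.

dialogue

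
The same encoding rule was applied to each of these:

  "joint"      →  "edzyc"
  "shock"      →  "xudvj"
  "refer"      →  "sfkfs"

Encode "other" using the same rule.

j(9)→e(4) and o(14)→d(3) fit y≡5x+11 (mod 26); the inverse of 5 mod 26 is 21. Each letter's alphabet position (a=0..z=25) is mapped through 5·x+11 mod 26 — an affine cipher.
Applying it to other: o(14)→5·14+11≡3=d; t(19)→5·19+11≡2=c; h(7)→5·7+11≡20=u; e(4)→5·4+11≡5=f; r(17)→5·17+11≡18=s (all mod 26).

dcufs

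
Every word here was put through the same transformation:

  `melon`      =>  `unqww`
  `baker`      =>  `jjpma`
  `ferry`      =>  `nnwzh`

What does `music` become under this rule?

A repeating key of period 3 is used — shifts +8, +9, +5 over and over.
Applying it to music: m+8=u, u+9=d, s+5=x, i+8=q, c+9=l.

udxql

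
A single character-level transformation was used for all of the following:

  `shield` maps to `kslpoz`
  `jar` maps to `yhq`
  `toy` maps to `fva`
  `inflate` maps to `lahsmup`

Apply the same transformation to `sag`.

nhz

The output letters match the input read backwards, each shifted +7: shield reversed is dleihs. The word is reversed, then every letter is shifted forward by 7.
Applying it to sag: reverse → gas; then shift: g+7=n, a+7=h, s+7=z.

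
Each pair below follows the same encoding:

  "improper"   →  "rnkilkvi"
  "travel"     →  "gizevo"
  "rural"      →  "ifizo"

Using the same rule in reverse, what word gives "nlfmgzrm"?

Each pair mirrors across the alphabet (i↔r, m↔n, p↔k): positions sum to 25. Each letter is replaced by its mirror in the alphabet: a↔z, b↔y, c↔x, and so on (the Atbash cipher).
Decoding nlfmgzrm: n↔m, l↔o, f↔u, m↔n, g↔t, z↔a, r↔i, m↔n.

mountain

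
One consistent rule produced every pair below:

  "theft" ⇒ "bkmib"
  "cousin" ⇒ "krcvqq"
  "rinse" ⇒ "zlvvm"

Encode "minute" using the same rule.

A repeating key of period 2 is used — shifts +8, +3 over and over.
Applying it to minute: m+8=u, i+3=l, n+8=v, u+3=x, t+8=b, e+3=h.

ulvxbh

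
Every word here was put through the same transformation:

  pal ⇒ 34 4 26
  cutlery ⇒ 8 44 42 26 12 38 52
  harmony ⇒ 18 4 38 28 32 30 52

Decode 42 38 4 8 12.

trace

p(#16)→34 and a(#1)→4: differences scale by 2, so n = 2·pos + 2. The formula is n = 2×(alphabet index, a=1) + 2.
Decoding 42 38 4 8 12: 42→(42−2)÷2=20=t, 38→(38−2)÷2=18=r, 4→(4−2)÷2=1=a, 8→(8−2)÷2=3=c, 12→(12−2)÷2=5=e.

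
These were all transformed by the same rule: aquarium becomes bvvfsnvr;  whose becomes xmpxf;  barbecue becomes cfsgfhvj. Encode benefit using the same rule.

Shifts by position in aquarium: pos 0: a→b (+1), pos 1: q→v (+5), pos 2: u→v (+1), pos 3: a→f (+5) — repeating every 2. A repeating key of period 2 is used — shifts +1, +5 over and over.
On benefit: b+1=c, e+5=j, n+1=o, e+5=j, f+1=g, i+5=n, t+1=u.

cjojgnu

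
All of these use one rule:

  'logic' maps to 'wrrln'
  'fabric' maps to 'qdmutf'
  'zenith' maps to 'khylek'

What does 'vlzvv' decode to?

kiosk

Shifts by position in logic: pos 0: l→w (+11), pos 1: o→r (+3), pos 2: g→r (+11), pos 3: i→l (+3) — repeating every 2. A repeating key of period 2 is used — shifts +11, +3 over and over.
Undoing it on vlzvv: v−11=k, l−3=i, z−11=o, v−3=s, v−11=k.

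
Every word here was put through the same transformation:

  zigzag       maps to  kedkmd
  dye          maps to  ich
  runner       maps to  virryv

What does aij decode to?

Read the word backwards and shift each letter +4.
Reversing it on aij: shift back: a−4=w, i−4=e, j−4=f → wef; then reverse → few.

few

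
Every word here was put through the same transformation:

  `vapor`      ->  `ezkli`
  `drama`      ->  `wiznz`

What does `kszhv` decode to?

phase

This is the alphabet-reversal cipher (Atbash): a becomes z, b becomes y, etc.
Reversing it on kszhv: k↔p, s↔h, z↔a, h↔s, v↔e.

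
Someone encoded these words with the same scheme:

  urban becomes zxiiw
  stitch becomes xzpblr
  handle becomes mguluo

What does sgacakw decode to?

natural

In urban: u→z is +5, r→x is +6, b→i is +7, a→i is +8 — the shift increases by 1 each position. Letter i (0-indexed) is shifted by i+5, so successive shifts are 5, 6, 7, ….
Decoding sgacakw: s−5=n, g−6=a, a−7=t, c−8=u, a−9=r, k−10=a, w−11=l.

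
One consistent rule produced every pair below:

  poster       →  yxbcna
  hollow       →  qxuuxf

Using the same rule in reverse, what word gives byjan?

spare

It's a constant shift of +9 (ROT9).
Decoding byjan: b−9=s, y−9=p, j−9=a, a−9=r, n−9=e.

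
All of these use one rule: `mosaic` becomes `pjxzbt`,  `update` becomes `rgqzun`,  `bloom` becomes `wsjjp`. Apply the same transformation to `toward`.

m(12)→p(15) and o(14)→j(9) fit y≡23x+25 (mod 26); the inverse of 23 mod 26 is 17. Treating letters as 0–25, the rule is x ↦ 23x + 25 (mod 26).
On toward: t(19)→23·19+25≡20=u; o(14)→23·14+25≡9=j; w(22)→23·22+25≡11=l; a(0)→23·0+25≡25=z; r(17)→23·17+25≡0=a; d(3)→23·3+25≡16=q (all mod 26).

ujlzaq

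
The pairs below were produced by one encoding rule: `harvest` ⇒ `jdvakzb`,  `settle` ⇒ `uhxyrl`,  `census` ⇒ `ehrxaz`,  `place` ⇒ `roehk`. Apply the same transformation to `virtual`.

xlvyaht

In harvest: h→j is +2, a→d is +3, r→v is +4, v→a is +5 — the shift increases by 1 each position. Each letter shifts forward by (position + 2), i.e. 2, 3, 4, … — the shift grows by one for each successive letter.
For virtual: v+2=x, i+3=l, r+4=v, t+5=y, u+6=a, a+7=h, l+8=t.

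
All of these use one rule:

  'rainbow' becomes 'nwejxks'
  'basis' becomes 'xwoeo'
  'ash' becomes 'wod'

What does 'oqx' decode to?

sub

Compare letters: r→n is +22, a→w is +22, i→e is +22 — a constant shift. Every letter moves 22 places later in the alphabet, wrapping around z→a.
Reversing it on oqx: o−22=s, q−22=u, x−22=b.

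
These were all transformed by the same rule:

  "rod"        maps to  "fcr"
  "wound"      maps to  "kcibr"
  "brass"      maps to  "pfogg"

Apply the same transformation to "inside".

wbgwrs

Compare letters: r→f is +14, o→c is +14, d→r is +14 — a constant shift. Every letter moves 14 places later in the alphabet, wrapping around z→a.
For inside: i+14=w, n+14=b, s+14=g, i+14=w, d+14=r, e+14=s.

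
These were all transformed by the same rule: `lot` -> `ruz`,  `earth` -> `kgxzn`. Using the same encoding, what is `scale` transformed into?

yigrk

Compare letters: l→r is +6, o→u is +6, t→z is +6 — a constant shift. Every letter moves 6 places later in the alphabet, wrapping around z→a.
For scale: s+6=y, c+6=i, a+6=g, l+6=r, e+6=k.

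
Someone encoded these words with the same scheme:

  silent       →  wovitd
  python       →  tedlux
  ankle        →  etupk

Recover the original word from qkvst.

melon

Shifts by position in silent: pos 0: s→w (+4), pos 1: i→o (+6), pos 2: l→v (+10), pos 3: e→i (+4), pos 4: n→t (+6), pos 5: t→d (+10) — repeating every 3. It's a Vigenère-style cipher with numeric key [4,6,10]: position i shifts by key[i mod 3].
Decoding qkvst: q−4=m, k−6=e, v−10=l, s−4=o, t−6=n.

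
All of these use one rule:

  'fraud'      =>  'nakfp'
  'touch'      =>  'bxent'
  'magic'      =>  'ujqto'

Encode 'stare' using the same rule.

In fraud: f→n is +8, r→a is +9, a→k is +10, u→f is +11 — the shift increases by 1 each position. Each letter shifts forward by (position + 8), i.e. 8, 9, 10, … — the shift grows by one for each successive letter.
For stare: s+8=a, t+9=c, a+10=k, r+11=c, e+12=q.

ackcq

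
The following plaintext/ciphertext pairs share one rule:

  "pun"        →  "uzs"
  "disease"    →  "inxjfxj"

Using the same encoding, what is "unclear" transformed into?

zshqjfw

Compare letters: p→u is +5, u→z is +5, n→s is +5 — a constant shift. Every letter moves 5 places later in the alphabet, wrapping around z→a.
For unclear: u+5=z, n+5=s, c+5=h, l+5=q, e+5=j, a+5=f, r+5=w.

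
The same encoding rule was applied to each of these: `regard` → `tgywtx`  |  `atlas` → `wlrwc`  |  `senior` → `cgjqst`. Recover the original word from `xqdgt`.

r(17)→t(19) and e(4)→g(6) fit y≡9x+22 (mod 26); the inverse of 9 mod 26 is 3. This is an affine cipher: with a=0,…,z=25, each position x becomes (9x+22) mod 26.
Decoding xqdgt: x(23)→3·(23−22)≡3=d; q(16)→3·(16−22)≡8=i; d(3)→3·(3−22)≡21=v; g(6)→3·(6−22)≡4=e; t(19)→3·(19−22)≡17=r (all mod 26).

diver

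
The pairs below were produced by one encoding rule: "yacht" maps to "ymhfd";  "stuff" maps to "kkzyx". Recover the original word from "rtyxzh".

custom

The output letters match the input read backwards, each shifted +5: yacht reversed is thcay. Read the word backwards and shift each letter +5.
Decoding rtyxzh: shift back: r−5=m, t−5=o, y−5=t, x−5=s, z−5=u, h−5=c → motsuc; then reverse → custom.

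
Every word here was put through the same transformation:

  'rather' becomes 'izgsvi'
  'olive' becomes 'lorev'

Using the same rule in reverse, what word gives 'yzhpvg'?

basket

Each letter is replaced by its mirror in the alphabet: a↔z, b↔y, c↔x, and so on (the Atbash cipher).
Undoing it on yzhpvg: y↔b, z↔a, h↔s, p↔k, v↔e, g↔t.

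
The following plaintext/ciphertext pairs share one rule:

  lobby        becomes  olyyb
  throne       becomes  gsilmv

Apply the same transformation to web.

dvy

Each pair mirrors across the alphabet (l↔o, o↔l, b↔y): positions sum to 25. Letters are reflected about the middle of the alphabet (position → 25−position): Atbash.
Applying it to web: w↔d, e↔v, b↔y.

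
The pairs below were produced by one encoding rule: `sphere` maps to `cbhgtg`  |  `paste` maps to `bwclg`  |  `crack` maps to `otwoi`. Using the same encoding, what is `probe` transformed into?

btsfg

s(18)→c(2) and p(15)→b(1) fit y≡9x+22 (mod 26); the inverse of 9 mod 26 is 3. Each letter's alphabet position (a=0..z=25) is mapped through 9·x+22 mod 26 — an affine cipher.
Applying it to probe: p(15)→9·15+22≡1=b; r(17)→9·17+22≡19=t; o(14)→9·14+22≡18=s; b(1)→9·1+22≡5=f; e(4)→9·4+22≡6=g (all mod 26).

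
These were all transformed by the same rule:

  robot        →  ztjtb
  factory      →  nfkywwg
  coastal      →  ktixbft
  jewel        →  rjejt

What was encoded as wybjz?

Shifts by position in robot: pos 0: r→z (+8), pos 1: o→t (+5), pos 2: b→j (+8), pos 3: o→t (+5) — repeating every 2. It's a Vigenère-style cipher with numeric key [8,5]: position i shifts by key[i mod 2].
Undoing it on wybjz: w−8=o, y−5=t, b−8=t, j−5=e, z−8=r.

otter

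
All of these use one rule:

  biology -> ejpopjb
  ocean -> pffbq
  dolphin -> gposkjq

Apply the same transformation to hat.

The shift depends on letter class: consonant b→e is +3, but vowel i→j is +1. The rule splits by letter class: vowels +1, consonants +3.
Applying it to hat: h(cons)+3=k, a(vowel)+1=b, t(cons)+3=w.

kbw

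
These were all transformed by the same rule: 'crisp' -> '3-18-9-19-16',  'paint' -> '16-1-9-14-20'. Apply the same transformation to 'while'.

23-8-9-12-5

Each letter is replaced by its alphabet position (a=1, b=2, …, z=26).
For while: w=23→23, h=8→8, i=9→9, l=12→12, e=5→5.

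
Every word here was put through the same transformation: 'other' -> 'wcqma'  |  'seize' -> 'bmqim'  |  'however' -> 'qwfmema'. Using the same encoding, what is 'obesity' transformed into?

Two shifts are in play — +8 for a/e/i/o/u, +9 for every other letter.
On obesity: o(vowel)+8=w, b(cons)+9=k, e(vowel)+8=m, s(cons)+9=b, i(vowel)+8=q, t(cons)+9=c, y(cons)+9=h.

wkmbqch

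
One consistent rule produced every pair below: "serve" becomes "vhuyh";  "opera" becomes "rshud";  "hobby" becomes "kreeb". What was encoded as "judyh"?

Compare letters: s→v is +3, e→h is +3, r→u is +3 — a constant shift. This is a Caesar cipher with shift 3.
Reversing it on judyh: j−3=g, u−3=r, d−3=a, y−3=v, h−3=e.

grave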